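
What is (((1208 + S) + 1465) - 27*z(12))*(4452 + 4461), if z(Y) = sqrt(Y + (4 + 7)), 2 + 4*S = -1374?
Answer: 20758377 - 240651*sqrt(23) ≈ 1.9604e+7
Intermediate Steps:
S = -344 (S = -1/2 + (1/4)*(-1374) = -1/2 - 687/2 = -344)
z(Y) = sqrt(11 + Y) (z(Y) = sqrt(Y + 11) = sqrt(11 + Y))
(((1208 + S) + 1465) - 27*z(12))*(4452 + 4461) = (((1208 - 344) + 1465) - 27*sqrt(11 + 12))*(4452 + 4461) = ((864 + 1465) - 27*sqrt(23))*8913 = (2329 - 27*sqrt(23))*8913 = 20758377 - 240651*sqrt(23)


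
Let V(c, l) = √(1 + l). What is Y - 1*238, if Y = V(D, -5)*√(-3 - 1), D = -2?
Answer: -242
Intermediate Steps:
Y = -4 (Y = √(1 - 5)*√(-3 - 1) = √(-4)*√(-4) = (2*I)*(2*I) = -4)
Y - 1*238 = -4 - 1*238 = -4 - 238 = -242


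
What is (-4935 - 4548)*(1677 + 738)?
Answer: -22901445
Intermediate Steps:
(-4935 - 4548)*(1677 + 738) = -9483*2415 = -22901445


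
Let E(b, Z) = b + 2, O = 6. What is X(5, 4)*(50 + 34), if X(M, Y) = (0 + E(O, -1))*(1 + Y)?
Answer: 3360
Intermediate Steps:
E(b, Z) = 2 + b
X(M, Y) = 8 + 8*Y (X(M, Y) = (0 + (2 + 6))*(1 + Y) = (0 + 8)*(1 + Y) = 8*(1 + Y) = 8 + 8*Y)
X(5, 4)*(50 + 34) = (8 + 8*4)*(50 + 34) = (8 + 32)*84 = 40*84 = 3360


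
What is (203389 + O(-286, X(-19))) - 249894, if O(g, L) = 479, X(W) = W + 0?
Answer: -46026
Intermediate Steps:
X(W) = W
(203389 + O(-286, X(-19))) - 249894 = (203389 + 479) - 249894 = 203868 - 249894 = -46026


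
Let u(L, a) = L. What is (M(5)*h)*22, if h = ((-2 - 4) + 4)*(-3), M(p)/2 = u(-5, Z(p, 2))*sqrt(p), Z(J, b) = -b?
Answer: -1320*sqrt(5) ≈ -2951.6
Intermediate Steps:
M(p) = -10*sqrt(p) (M(p) = 2*(-5*sqrt(p)) = -10*sqrt(p))
h = 6 (h = (-6 + 4)*(-3) = -2*(-3) = 6)
(M(5)*h)*22 = (-10*sqrt(5)*6)*22 = -60*sqrt(5)*22 = -1320*sqrt(5)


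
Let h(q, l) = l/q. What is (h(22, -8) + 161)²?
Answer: 3122289/121 ≈ 25804.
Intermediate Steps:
(h(22, -8) + 161)² = (-8/22 + 161)² = (-8*1/22 + 161)² = (-4/11 + 161)² = (1767/11)² = 3122289/121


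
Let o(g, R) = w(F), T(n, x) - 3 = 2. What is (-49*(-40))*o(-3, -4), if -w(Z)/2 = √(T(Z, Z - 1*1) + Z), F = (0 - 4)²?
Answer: -3920*√21 ≈ -17964.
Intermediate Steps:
T(n, x) = 5 (T(n, x) = 3 + 2 = 5)
F = 16 (F = (-4)² = 16)
w(Z) = -2*√(5 + Z)
o(g, R) = -2*√21 (o(g, R) = -2*√(5 + 16) = -2*√21)
(-49*(-40))*o(-3, -4) = (-49*(-40))*(-2*√21) = 1960*(-2*√21) = -3920*√21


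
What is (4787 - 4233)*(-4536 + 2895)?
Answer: -909114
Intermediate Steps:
(4787 - 4233)*(-4536 + 2895) = 554*(-1641) = -909114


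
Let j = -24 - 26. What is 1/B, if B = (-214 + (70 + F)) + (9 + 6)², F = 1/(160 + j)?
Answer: 110/8911 ≈ 0.012344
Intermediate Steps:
j = -50
F = 1/110 (F = 1/(160 - 50) = 1/110 ≈ 0.0090909)
B = 8911/110 (B = (-214 + (70 + 1/110)) + (9 + 6)² = (-214 + 7701/110) + 15² = -15839/110 + 225 = 8911/110 ≈ 81.009)
1/B = 1/(8911/110) = 110/8911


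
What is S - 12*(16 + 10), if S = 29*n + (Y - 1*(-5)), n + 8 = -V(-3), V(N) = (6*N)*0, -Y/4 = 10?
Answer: -579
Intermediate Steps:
Y = -40 (Y = -4*10 = -40)
V(N) = 0
n = -8 (n = -8 - 1*0 = -8 + 0 = -8)
S = -267 (S = 29*(-8) + (-40 - 1*(-5)) = -232 + (-40 + 5) = -232 - 35 = -267)
S - 12*(16 + 10) = -267 - 12*(16 + 10) = -267 - 12*26 = -267 - 312 = -579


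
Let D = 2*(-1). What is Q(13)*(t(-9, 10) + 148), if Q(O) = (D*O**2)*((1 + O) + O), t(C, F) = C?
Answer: -1268514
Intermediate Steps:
D = -2
Q(O) = -2*O**2*(1 + 2*O) (Q(O) = (-2*O**2)*((1 + O) + O) = (-2*O**2)*(1 + 2*O) = -2*O**2*(1 + 2*O))
Q(13)*(t(-9, 10) + 148) = (13**2*(-2 - 4*13))*(-9 + 148) = (169*(-2 - 52))*139 = (169*(-54))*139 = -9126*139 = -1268514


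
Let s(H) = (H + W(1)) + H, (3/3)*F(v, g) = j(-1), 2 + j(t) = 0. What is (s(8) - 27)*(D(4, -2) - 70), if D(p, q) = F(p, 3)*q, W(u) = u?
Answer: 660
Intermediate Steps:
j(t) = -2 (j(t) = -2 + 0 = -2)
F(v, g) = -2
D(p, q) = -2*q
s(H) = 1 + 2*H (s(H) = (H + 1) + H = (1 + H) + H = 1 + 2*H)
(s(8) - 27)*(D(4, -2) - 70) = ((1 + 2*8) - 27)*(-2*(-2) - 70) = ((1 + 16) - 27)*(4 - 70) = (17 - 27)*(-66) = -10*(-66) = 660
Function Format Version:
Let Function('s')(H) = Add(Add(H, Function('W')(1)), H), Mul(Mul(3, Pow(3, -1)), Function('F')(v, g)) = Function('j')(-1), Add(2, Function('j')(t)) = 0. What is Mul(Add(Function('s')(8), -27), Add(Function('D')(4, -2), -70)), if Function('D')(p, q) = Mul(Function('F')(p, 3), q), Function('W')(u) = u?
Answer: 660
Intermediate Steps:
Function('j')(t) = -2 (Function('j')(t) = Add(-2, 0) = -2)
Function('F')(v, g) = -2
Function('D')(p, q) = Mul(-2, q)
Function('s')(H) = Add(1, Mul(2, H)) (Function('s')(H) = Add(Add(H, 1), H) = Add(Add(1, H), H) = Add(1, Mul(2, H)))
Mul(Add(Function('s')(8), -27), Add(Function('D')(4, -2), -70)) = Mul(Add(Add(1, Mul(2, 8)), -27), Add(Mul(-2, -2), -70)) = Mul(Add(Add(1, 16), -27), Add(4, -70)) = Mul(Add(17, -27), -66) = Mul(-10, -66) = 660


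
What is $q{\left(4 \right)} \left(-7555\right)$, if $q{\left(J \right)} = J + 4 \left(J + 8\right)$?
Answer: $-392860$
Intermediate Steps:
$q{\left(J \right)} = 32 + 5 J$ ($q{\left(J \right)} = J + 4 \left(8 + J\right) = J + \left(32 + 4 J\right) = 32 + 5 J$)
$q{\left(4 \right)} \left(-7555\right) = \left(32 + 5 \cdot 4\right) \left(-7555\right) = \left(32 + 20\right) \left(-7555\right) = 52 \left(-7555\right) = -392860$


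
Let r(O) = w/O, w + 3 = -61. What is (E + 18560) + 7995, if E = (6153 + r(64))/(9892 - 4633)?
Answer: 139658897/5259 ≈ 26556.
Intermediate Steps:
w = -64 (w = -3 - 61 = -64)
r(O) = -64/O
E = 6152/5259 (E = (6153 - 64/64)/(9892 - 4633) = (6153 - 64*1/64)/5259 = (6153 - 1)*(1/5259) = 6152*(1/5259) = 6152/5259 ≈ 1.1698)
(E + 18560) + 7995 = (6152/5259 + 18560) + 7995 = 97613192/5259 + 7995 = 139658897/5259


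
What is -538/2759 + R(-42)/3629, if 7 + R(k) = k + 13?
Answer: -2051726/10012411 ≈ -0.20492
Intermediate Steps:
R(k) = 6 + k (R(k) = -7 + (k + 13) = -7 + (13 + k) = 6 + k)
-538/2759 + R(-42)/3629 = -538/2759 + (6 - 42)/3629 = -538*1/2759 - 36*1/3629 = -538/2759 - 36/3629 = -2051726/10012411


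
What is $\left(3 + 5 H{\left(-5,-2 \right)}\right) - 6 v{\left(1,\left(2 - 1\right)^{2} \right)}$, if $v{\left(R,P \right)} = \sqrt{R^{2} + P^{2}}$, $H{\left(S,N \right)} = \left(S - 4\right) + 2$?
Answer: $-32 - 6 \sqrt{2} \approx -40.485$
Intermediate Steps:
$H{\left(S,N \right)} = -2 + S$ ($H{\left(S,N \right)} = \left(-4 + S\right) + 2 = -2 + S$)
$v{\left(R,P \right)} = \sqrt{P^{2} + R^{2}}$
$\left(3 + 5 H{\left(-5,-2 \right)}\right) - 6 v{\left(1,\left(2 - 1\right)^{2} \right)} = \left(3 + 5 \left(-2 - 5\right)\right) - 6 \sqrt{\left(\left(2 - 1\right)^{2}\right)^{2} + 1^{2}} = \left(3 + 5 \left(-7\right)\right) - 6 \sqrt{\left(1^{2}\right)^{2} + 1} = \left(3 - 35\right) - 6 \sqrt{1^{2} + 1} = -32 - 6 \sqrt{1 + 1} = -32 - 6 \sqrt{2}$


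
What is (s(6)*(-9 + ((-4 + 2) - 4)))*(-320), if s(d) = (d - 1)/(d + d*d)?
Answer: 4000/7 ≈ 571.43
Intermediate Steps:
s(d) = (-1 + d)/(d + d²)
(s(6)*(-9 + ((-4 + 2) - 4)))*(-320) = (((-1 + 6)/(6*(1 + 6)))*(-9 + ((-4 + 2) - 4)))*(-320) = (((⅙)*5/7)*(-9 + (-2 - 4)))*(-320) = (((⅙)*(⅐)*5)*(-9 - 6))*(-320) = ((5/42)*(-15))*(-320) = -25/14*(-320) = 4000/7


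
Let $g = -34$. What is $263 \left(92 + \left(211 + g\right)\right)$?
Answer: $70747$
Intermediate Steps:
$263 \left(92 + \left(211 + g\right)\right) = 263 \left(92 + \left(211 - 34\right)\right) = 263 \left(92 + 177\right) = 263 \cdot 269 = 70747$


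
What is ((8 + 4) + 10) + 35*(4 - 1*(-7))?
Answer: 407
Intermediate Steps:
((8 + 4) + 10) + 35*(4 - 1*(-7)) = (12 + 10) + 35*(4 + 7) = 22 + 35*11 = 22 + 385 = 407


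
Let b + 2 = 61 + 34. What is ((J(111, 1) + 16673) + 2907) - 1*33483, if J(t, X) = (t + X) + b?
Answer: -13698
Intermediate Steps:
b = 93 (b = -2 + (61 + 34) = -2 + 95 = 93)
J(t, X) = 93 + X + t (J(t, X) = (t + X) + 93 = (X + t) + 93 = 93 + X + t)
((J(111, 1) + 16673) + 2907) - 1*33483 = (((93 + 1 + 111) + 16673) + 2907) - 1*33483 = ((205 + 16673) + 2907) - 33483 = (16878 + 2907) - 33483 = 19785 - 33483 = -13698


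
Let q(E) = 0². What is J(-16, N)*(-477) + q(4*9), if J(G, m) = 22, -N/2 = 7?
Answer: -10494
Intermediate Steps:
N = -14 (N = -2*7 = -14)
q(E) = 0
J(-16, N)*(-477) + q(4*9) = 22*(-477) + 0 = -10494 + 0 = -10494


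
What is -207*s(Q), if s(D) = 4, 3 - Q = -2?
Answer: -828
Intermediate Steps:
Q = 5 (Q = 3 - 1*(-2) = 3 + 2 = 5)
-207*s(Q) = -207*4 = -828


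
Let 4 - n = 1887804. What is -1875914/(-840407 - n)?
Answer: -1875914/1047393 ≈ -1.7910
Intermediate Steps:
n = -1887800 (n = 4 - 1*1887804 = 4 - 1887804 = -1887800)
-1875914/(-840407 - n) = -1875914/(-840407 - 1*(-1887800)) = -1875914/(-840407 + 1887800) = -1875914/1047393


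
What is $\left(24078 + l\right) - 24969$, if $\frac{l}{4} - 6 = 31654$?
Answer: $125749$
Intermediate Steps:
$l = 126640$ ($l = 24 + 4 \cdot 31654 = 24 + 126616 = 126640$)
$\left(24078 + l\right) - 24969 = \left(24078 + 126640\right) - 24969 = 150718 - 24969 = 125749$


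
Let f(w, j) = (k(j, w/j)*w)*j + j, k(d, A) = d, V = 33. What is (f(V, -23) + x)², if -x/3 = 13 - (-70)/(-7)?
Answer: 303630625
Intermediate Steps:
x = -9 (x = -3*(13 - (-70)/(-7)) = -3*(13 - (-70)*(-1)/7) = -3*(13 - 14*5/7) = -3*(13 - 10) = -3*3 = -9)
f(w, j) = j + w*j² (f(w, j) = (j*w)*j + j = w*j² + j = j + w*j²)
(f(V, -23) + x)² = (-23*(1 - 23*33) - 9)² = (-23*(1 - 759) - 9)² = (-23*(-758) - 9)² = (17434 - 9)² = 17425² = 303630625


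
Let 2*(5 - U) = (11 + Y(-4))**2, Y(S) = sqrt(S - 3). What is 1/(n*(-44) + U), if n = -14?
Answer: I/(11*sqrt(7) + 564*I) ≈ 0.0017683 + 9.1249e-5*I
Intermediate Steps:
Y(S) = sqrt(-3 + S)
U = 5 - (11 + I*sqrt(7))**2/2 (U = 5 - (11 + sqrt(-3 - 4))**2/2 = 5 - (11 + sqrt(-7))**2/2 = 5 - (11 + I*sqrt(7))**2/2 ≈ -52.0 - 29.103*I)
1/(n*(-44) + U) = 1/(-14*(-44) + (-52 - 11*I*sqrt(7))) = 1/(616 + (-52 - 11*I*sqrt(7))) = 1/(564 - 11*I*sqrt(7))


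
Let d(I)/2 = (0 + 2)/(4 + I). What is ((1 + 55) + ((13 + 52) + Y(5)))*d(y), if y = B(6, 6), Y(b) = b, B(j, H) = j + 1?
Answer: 504/11 ≈ 45.818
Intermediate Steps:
B(j, H) = 1 + j
y = 7 (y = 1 + 6 = 7)
d(I) = 4/(4 + I) (d(I) = 2*((0 + 2)/(4 + I)) = 2*(2/(4 + I)) = 4/(4 + I))
((1 + 55) + ((13 + 52) + Y(5)))*d(y) = ((1 + 55) + ((13 + 52) + 5))*(4/(4 + 7)) = (56 + (65 + 5))*(4/11) = (56 + 70)*(4*(1/11)) = 126*(4/11) = 504/11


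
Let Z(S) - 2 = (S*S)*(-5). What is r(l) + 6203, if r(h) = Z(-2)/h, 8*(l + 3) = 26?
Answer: 6131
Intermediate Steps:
l = ¼ (l = -3 + (⅛)*26 = -3 + 13/4 = ¼ ≈ 0.25000)
Z(S) = 2 - 5*S² (Z(S) = 2 + (S*S)*(-5) = 2 + S²*(-5) = 2 - 5*S²)
r(h) = -18/h (r(h) = (2 - 5*(-2)²)/h = (2 - 5*4)/h = (2 - 20)/h = -18/h)
r(l) + 6203 = -18/¼ + 6203 = -18*4 + 6203 = -72 + 6203 = 6131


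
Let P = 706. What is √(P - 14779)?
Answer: I*√14073 ≈ 118.63*I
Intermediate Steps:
√(P - 14779) = √(706 - 14779) = √(-14073) = I*√14073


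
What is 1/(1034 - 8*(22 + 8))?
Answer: 1/794 ≈ 0.0012594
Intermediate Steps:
1/(1034 - 8*(22 + 8)) = 1/(1034 - 8*30) = 1/(1034 - 240) = 1/794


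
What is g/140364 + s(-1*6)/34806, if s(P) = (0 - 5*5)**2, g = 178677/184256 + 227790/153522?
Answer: 22999945269571213/1279612148848379136 ≈ 0.017974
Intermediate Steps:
g = 3855695813/1571519424 (g = 178677*(1/184256) + 227790*(1/153522) = 178677/184256 + 12655/8529 = 3855695813/1571519424 ≈ 2.4535)
s(P) = 625 (s(P) = (0 - 25)**2 = (-25)**2 = 625)
g/140364 + s(-1*6)/34806 = (3855695813/1571519424)/140364 + 625/34806 = (3855695813/1571519424)*(1/140364) + 625*(1/34806) = 3855695813/220584752430336 + 625/34806 = 22999945269571213/1279612148848379136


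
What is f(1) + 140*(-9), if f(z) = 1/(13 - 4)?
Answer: -11339/9 ≈ -1259.9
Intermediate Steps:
f(z) = 1/9
f(1) + 140*(-9) = 1/9 + 140*(-9) = 1/9 - 1260 = -11339/9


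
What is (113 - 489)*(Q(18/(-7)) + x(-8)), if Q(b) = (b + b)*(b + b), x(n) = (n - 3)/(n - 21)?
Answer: -14334248/1421 ≈ -10087.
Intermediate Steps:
x(n) = (-3 + n)/(-21 + n)
Q(b) = 4*b² (Q(b) = (2*b)*(2*b) = 4*b²)
(113 - 489)*(Q(18/(-7)) + x(-8)) = (113 - 489)*(4*(18/(-7))² + (-3 - 8)/(-21 - 8)) = -376*(4*(18*(-⅐))² - 11/(-29)) = -376*(4*(-18/7)² - 1/29*(-11)) = -376*(4*(324/49) + 11/29) = -376*(1296/49 + 11/29) = -376*38123/1421 = -14334248/1421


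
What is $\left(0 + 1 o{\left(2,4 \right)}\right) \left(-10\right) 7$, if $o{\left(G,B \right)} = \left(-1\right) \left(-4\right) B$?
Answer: $-1120$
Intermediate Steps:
$o{\left(G,B \right)} = 4 B$
$\left(0 + 1 o{\left(2,4 \right)}\right) \left(-10\right) 7 = \left(0 + 1 \cdot 4 \cdot 4\right) \left(-10\right) 7 = \left(0 + 1 \cdot 16\right) \left(-10\right) 7 = \left(0 + 16\right) \left(-10\right) 7 = 16 \left(-10\right) 7 = \left(-160\right) 7 = -1120$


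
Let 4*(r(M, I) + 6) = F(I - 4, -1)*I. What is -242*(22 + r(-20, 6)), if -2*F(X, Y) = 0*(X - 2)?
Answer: -3872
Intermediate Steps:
F(X, Y) = 0 (F(X, Y) = -0*(X - 2) = -0*(-2 + X) = -½*0 = 0)
r(M, I) = -6 (r(M, I) = -6 + (0*I)/4 = -6 + (¼)*0 = -6 + 0 = -6)
-242*(22 + r(-20, 6)) = -242*(22 - 6) = -242*16 = -3872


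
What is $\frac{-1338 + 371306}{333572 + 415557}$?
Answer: $\frac{369968}{749129} \approx 0.49386$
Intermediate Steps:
$\frac{-1338 + 371306}{333572 + 415557} = \frac{369968}{749129}$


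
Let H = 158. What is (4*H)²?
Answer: 399424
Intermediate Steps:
(4*H)² = (4*158)² = 632² = 399424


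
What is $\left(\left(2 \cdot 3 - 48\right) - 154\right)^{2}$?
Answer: $38416$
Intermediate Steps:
$\left(\left(2 \cdot 3 - 48\right) - 154\right)^{2} = \left(\left(6 - 48\right) - 154\right)^{2} = \left(-42 - 154\right)^{2} = \left(-196\right)^{2} = 38416$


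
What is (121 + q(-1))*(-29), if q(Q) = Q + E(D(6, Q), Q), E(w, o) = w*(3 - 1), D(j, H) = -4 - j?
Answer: -2900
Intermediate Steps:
E(w, o) = 2*w (E(w, o) = w*2 = 2*w)
q(Q) = -20 + Q (q(Q) = Q + 2*(-4 - 1*6) = Q + 2*(-4 - 6) = Q + 2*(-10) = Q - 20 = -20 + Q)
(121 + q(-1))*(-29) = (121 + (-20 - 1))*(-29) = (121 - 21)*(-29) = 100*(-29) = -2900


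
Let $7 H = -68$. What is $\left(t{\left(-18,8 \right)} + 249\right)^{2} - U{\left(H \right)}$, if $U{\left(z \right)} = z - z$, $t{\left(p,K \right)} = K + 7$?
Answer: $69696$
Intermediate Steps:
$H = - \frac{68}{7}$ ($H = \frac{1}{7} \left(-68\right) = - \frac{68}{7} \approx -9.7143$)
$t{\left(p,K \right)} = 7 + K$
$U{\left(z \right)} = 0$
$\left(t{\left(-18,8 \right)} + 249\right)^{2} - U{\left(H \right)} = \left(\left(7 + 8\right) + 249\right)^{2} - 0 = \left(15 + 249\right)^{2} + 0 = 264^{2} + 0 = 69696 + 0 = 69696$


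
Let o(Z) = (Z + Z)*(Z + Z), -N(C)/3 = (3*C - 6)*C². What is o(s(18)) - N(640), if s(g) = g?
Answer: 2351924496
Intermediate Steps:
N(C) = -3*C²*(-6 + 3*C) (N(C) = -3*(3*C - 6)*C² = -3*(-6 + 3*C)*C² = -3*C²*(-6 + 3*C))
o(Z) = 4*Z² (o(Z) = (2*Z)*(2*Z) = 4*Z²)
o(s(18)) - N(640) = 4*18² - 9*640²*(2 - 1*640) = 4*324 - 9*409600*(2 - 640) = 1296 - 9*409600*(-638) = 1296 - 1*(-2351923200) = 1296 + 2351923200 = 2351924496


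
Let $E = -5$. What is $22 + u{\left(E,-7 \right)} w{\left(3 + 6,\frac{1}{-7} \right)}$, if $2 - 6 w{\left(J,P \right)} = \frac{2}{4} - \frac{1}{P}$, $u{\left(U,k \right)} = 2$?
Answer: $\frac{121}{6} \approx 20.167$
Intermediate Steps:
$w{\left(J,P \right)} = \frac{1}{4} + \frac{1}{6 P}$ ($w{\left(J,P \right)} = \frac{1}{3} - \frac{\frac{2}{4} - \frac{1}{P}}{6} = \frac{1}{3} - \frac{2 \cdot \frac{1}{4} - \frac{1}{P}}{6} = \frac{1}{3} - \frac{\frac{1}{2} - \frac{1}{P}}{6} = \frac{1}{3} - \left(\frac{1}{12} - \frac{1}{6 P}\right) = \frac{1}{4} + \frac{1}{6 P}$)
$22 + u{\left(E,-7 \right)} w{\left(3 + 6,\frac{1}{-7} \right)} = 22 + 2 \frac{2 + \frac{3}{-7}}{12 \frac{1}{-7}} = 22 + 2 \frac{2 + 3 \left(- \frac{1}{7}\right)}{12 \left(- \frac{1}{7}\right)} = 22 + 2 \cdot \frac{1}{12} \left(-7\right) \left(2 - \frac{3}{7}\right) = 22 + 2 \cdot \frac{1}{12} \left(-7\right) \frac{11}{7} = 22 + 2 \left(- \frac{11}{12}\right) = 22 - \frac{11}{6} = \frac{121}{6}$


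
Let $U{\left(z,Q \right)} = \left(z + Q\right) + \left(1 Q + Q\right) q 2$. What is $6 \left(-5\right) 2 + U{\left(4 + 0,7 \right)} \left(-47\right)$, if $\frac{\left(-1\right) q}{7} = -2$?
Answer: $-19001$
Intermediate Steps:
$q = 14$ ($q = \left(-7\right) \left(-2\right) = 14$)
$U{\left(z,Q \right)} = z + 57 Q$ ($U{\left(z,Q \right)} = \left(z + Q\right) + \left(1 Q + Q\right) 14 \cdot 2 = \left(Q + z\right) + \left(Q + Q\right) 14 \cdot 2 = \left(Q + z\right) + 2 Q 14 \cdot 2 = \left(Q + z\right) + 28 Q 2 = \left(Q + z\right) + 56 Q = z + 57 Q$)
$6 \left(-5\right) 2 + U{\left(4 + 0,7 \right)} \left(-47\right) = 6 \left(-5\right) 2 + \left(\left(4 + 0\right) + 57 \cdot 7\right) \left(-47\right) = \left(-30\right) 2 + \left(4 + 399\right) \left(-47\right) = -60 + 403 \left(-47\right) = -60 - 18941 = -19001$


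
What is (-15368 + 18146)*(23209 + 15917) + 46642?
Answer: 108738670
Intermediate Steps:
(-15368 + 18146)*(23209 + 15917) + 46642 = 2778*39126 + 46642 = 108692028 + 46642 = 108738670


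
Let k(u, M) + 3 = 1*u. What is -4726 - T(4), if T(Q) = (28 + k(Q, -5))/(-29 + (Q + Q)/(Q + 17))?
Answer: -2839717/601 ≈ -4725.0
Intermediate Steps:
k(u, M) = -3 + u (k(u, M) = -3 + 1*u = -3 + u)
T(Q) = (25 + Q)/(-29 + 2*Q/(17 + Q)) (T(Q) = (28 + (-3 + Q))/(-29 + (Q + Q)/(Q + 17)) = (25 + Q)/(-29 + (2*Q)/(17 + Q)) = (25 + Q)/(-29 + 2*Q/(17 + Q)))
-4726 - T(4) = -4726 - (-425 - 1*4² - 42*4)/(493 + 27*4) = -4726 - (-425 - 1*16 - 168)/(493 + 108) = -4726 - (-425 - 16 - 168)/601 = -4726 - (-609)/601 = -4726 - 1*(-609/601) = -4726 + 609/601 = -2839717/601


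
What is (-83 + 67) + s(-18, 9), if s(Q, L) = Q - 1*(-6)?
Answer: -28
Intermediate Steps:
s(Q, L) = 6 + Q (s(Q, L) = Q + 6 = 6 + Q)
(-83 + 67) + s(-18, 9) = (-83 + 67) + (6 - 18) = -16 - 12 = -28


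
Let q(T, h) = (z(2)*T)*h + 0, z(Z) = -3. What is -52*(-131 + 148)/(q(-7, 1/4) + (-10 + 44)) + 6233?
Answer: 975045/157 ≈ 6210.5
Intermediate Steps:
q(T, h) = -3*T*h (q(T, h) = (-3*T)*h + 0 = -3*T*h + 0 = -3*T*h)
-52*(-131 + 148)/(q(-7, 1/4) + (-10 + 44)) + 6233 = -52*(-131 + 148)/(-3*(-7)/4 + (-10 + 44)) + 6233 = -884/(-3*(-7)*1/4 + 34) + 6233 = -884/(21/4 + 34) + 6233 = -884/157/4 + 6233 = -884*4/157 + 6233 = -52*68/157 + 6233 = -3536/157 + 6233 = 975045/157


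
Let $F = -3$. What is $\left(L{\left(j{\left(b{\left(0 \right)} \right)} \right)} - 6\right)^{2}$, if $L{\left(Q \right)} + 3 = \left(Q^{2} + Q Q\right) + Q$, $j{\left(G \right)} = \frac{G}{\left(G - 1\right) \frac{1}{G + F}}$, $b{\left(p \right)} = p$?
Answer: $81$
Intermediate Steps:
$j{\left(G \right)} = \frac{G \left(-3 + G\right)}{-1 + G}$ ($j{\left(G \right)} = \frac{G}{\left(G - 1\right) \frac{1}{G - 3}} = \frac{G}{\left(-1 + G\right) \frac{1}{-3 + G}} = \frac{G}{\frac{1}{-3 + G} \left(-1 + G\right)} = G \frac{-3 + G}{-1 + G} = \frac{G \left(-3 + G\right)}{-1 + G}$)
$L{\left(Q \right)} = -3 + Q + 2 Q^{2}$ ($L{\left(Q \right)} = -3 + \left(\left(Q^{2} + Q Q\right) + Q\right) = -3 + \left(\left(Q^{2} + Q^{2}\right) + Q\right) = -3 + \left(2 Q^{2} + Q\right) = -3 + \left(Q + 2 Q^{2}\right) = -3 + Q + 2 Q^{2}$)
$\left(L{\left(j{\left(b{\left(0 \right)} \right)} \right)} - 6\right)^{2} = \left(\left(-3 + \frac{0 \left(-3 + 0\right)}{-1 + 0} + 2 \left(\frac{0 \left(-3 + 0\right)}{-1 + 0}\right)^{2}\right) - 6\right)^{2} = \left(\left(-3 + 0 \frac{1}{-1} \left(-3\right) + 2 \left(0 \frac{1}{-1} \left(-3\right)\right)^{2}\right) - 6\right)^{2} = \left(\left(-3 + 0 \left(-1\right) \left(-3\right) + 2 \left(0 \left(-1\right) \left(-3\right)\right)^{2}\right) - 6\right)^{2} = \left(\left(-3 + 0 + 2 \cdot 0^{2}\right) - 6\right)^{2} = \left(\left(-3 + 0 + 2 \cdot 0\right) - 6\right)^{2} = \left(\left(-3 + 0 + 0\right) - 6\right)^{2} = \left(-3 - 6\right)^{2} = \left(-9\right)^{2} = 81$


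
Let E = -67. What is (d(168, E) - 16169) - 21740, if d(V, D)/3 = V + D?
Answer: -37606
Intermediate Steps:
d(V, D) = 3*D + 3*V (d(V, D) = 3*(V + D) = 3*(D + V) = 3*D + 3*V)
(d(168, E) - 16169) - 21740 = ((3*(-67) + 3*168) - 16169) - 21740 = ((-201 + 504) - 16169) - 21740 = (303 - 16169) - 21740 = -15866 - 21740 = -37606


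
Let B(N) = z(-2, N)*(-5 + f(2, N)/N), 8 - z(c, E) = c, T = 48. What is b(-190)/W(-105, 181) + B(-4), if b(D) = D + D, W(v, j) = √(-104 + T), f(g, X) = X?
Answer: -40 + 95*I*√14/7 ≈ -40.0 + 50.78*I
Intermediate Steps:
z(c, E) = 8 - c
W(v, j) = 2*I*√14 (W(v, j) = √(-104 + 48) = √(-56) = 2*I*√14)
b(D) = 2*D
B(N) = -40 (B(N) = (8 - 1*(-2))*(-5 + N/N) = (8 + 2)*(-5 + 1) = 10*(-4) = -40)
b(-190)/W(-105, 181) + B(-4) = (2*(-190))/((2*I*√14)) - 40 = -(-95)*I*√14/7 - 40 = 95*I*√14/7 - 40 = -40 + 95*I*√14/7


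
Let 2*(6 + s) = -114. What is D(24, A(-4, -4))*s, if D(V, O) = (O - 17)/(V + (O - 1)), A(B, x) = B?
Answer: 1323/19 ≈ 69.632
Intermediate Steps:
s = -63 (s = -6 + (½)*(-114) = -6 - 57 = -63)
D(V, O) = (-17 + O)/(-1 + O + V) (D(V, O) = (-17 + O)/(V + (-1 + O)) = (-17 + O)/(-1 + O + V))
D(24, A(-4, -4))*s = ((-17 - 4)/(-1 - 4 + 24))*(-63) = (-21/19)*(-63) = ((1/19)*(-21))*(-63) = -21/19*(-63) = 1323/19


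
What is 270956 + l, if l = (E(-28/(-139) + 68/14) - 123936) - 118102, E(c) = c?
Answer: 28142136/973 ≈ 28923.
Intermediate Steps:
l = -235498052/973 (l = ((-28/(-139) + 68/14) - 123936) - 118102 = ((-28*(-1/139) + 68*(1/14)) - 123936) - 118102 = ((28/139 + 34/7) - 123936) - 118102 = (4922/973 - 123936) - 118102 = -120584806/973 - 118102 = -235498052/973 ≈ -2.4203e+5)
270956 + l = 270956 - 235498052/973 = 28142136/973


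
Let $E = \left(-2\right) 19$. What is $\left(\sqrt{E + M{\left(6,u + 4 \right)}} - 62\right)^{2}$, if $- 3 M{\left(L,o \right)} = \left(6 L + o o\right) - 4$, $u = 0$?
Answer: $3790 - 372 i \sqrt{6} \approx 3790.0 - 911.21 i$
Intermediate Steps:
$M{\left(L,o \right)} = \frac{4}{3} - 2 L - \frac{o^{2}}{3}$ ($M{\left(L,o \right)} = - \frac{\left(6 L + o o\right) - 4}{3} = - \frac{\left(6 L + o^{2}\right) - 4}{3} = - \frac{\left(o^{2} + 6 L\right) - 4}{3} = - \frac{-4 + o^{2} + 6 L}{3} = \frac{4}{3} - 2 L - \frac{o^{2}}{3}$)
$E = -38$
$\left(\sqrt{E + M{\left(6,u + 4 \right)}} - 62\right)^{2} = \left(\sqrt{-38 - \left(\frac{32}{3} + \frac{\left(0 + 4\right)^{2}}{3}\right)} - 62\right)^{2} = \left(\sqrt{-38 - \left(\frac{32}{3} + \frac{16}{3}\right)} - 62\right)^{2} = \left(\sqrt{-38 - 16} - 62\right)^{2} = \left(\sqrt{-54} - 62\right)^{2} = \left(3 i \sqrt{6} - 62\right)^{2} = \left(-62 + 3 i \sqrt{6}\right)^{2}$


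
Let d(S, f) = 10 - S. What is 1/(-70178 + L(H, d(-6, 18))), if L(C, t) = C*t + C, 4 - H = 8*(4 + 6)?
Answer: -1/71470 ≈ -1.3992e-5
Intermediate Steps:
H = -76 (H = 4 - 8*(4 + 6) = 4 - 8*10 = 4 - 1*80 = 4 - 80 = -76)
L(C, t) = C + C*t
1/(-70178 + L(H, d(-6, 18))) = 1/(-70178 - 76*(1 + (10 - 1*(-6)))) = 1/(-70178 - 76*(1 + (10 + 6))) = 1/(-70178 - 76*(1 + 16)) = 1/(-70178 - 76*17) = 1/(-70178 - 1292) = 1/(-71470) = -1/71470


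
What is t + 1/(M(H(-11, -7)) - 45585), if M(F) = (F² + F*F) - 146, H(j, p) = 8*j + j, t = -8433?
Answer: -220345858/26129 ≈ -8433.0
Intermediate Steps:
H(j, p) = 9*j
M(F) = -146 + 2*F² (M(F) = (F² + F²) - 146 = 2*F² - 146 = -146 + 2*F²)
t + 1/(M(H(-11, -7)) - 45585) = -8433 + 1/((-146 + 2*(9*(-11))²) - 45585) = -8433 + 1/((-146 + 2*(-99)²) - 45585) = -8433 + 1/((-146 + 2*9801) - 45585) = -8433 + 1/((-146 + 19602) - 45585) = -8433 + 1/(19456 - 45585) = -8433 + 1/(-26129) = -8433 - 1/26129 = -220345858/26129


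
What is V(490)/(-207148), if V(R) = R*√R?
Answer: -1715*√10/103574 ≈ -0.052362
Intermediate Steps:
V(R) = R^(3/2)
V(490)/(-207148) = 490^(3/2)/(-207148) = (3430*√10)*(-1/207148) = -1715*√10/103574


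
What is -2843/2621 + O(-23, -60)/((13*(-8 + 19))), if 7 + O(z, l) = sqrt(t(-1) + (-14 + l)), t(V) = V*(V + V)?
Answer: -424896/374803 + 6*I*sqrt(2)/143 ≈ -1.1337 + 0.059338*I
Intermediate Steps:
t(V) = 2*V**2 (t(V) = V*(2*V) = 2*V**2)
O(z, l) = -7 + sqrt(-12 + l) (O(z, l) = -7 + sqrt(2*(-1)**2 + (-14 + l)) = -7 + sqrt(2*1 + (-14 + l)) = -7 + sqrt(2 + (-14 + l)) = -7 + sqrt(-12 + l))
-2843/2621 + O(-23, -60)/((13*(-8 + 19))) = -2843/2621 + (-7 + sqrt(-12 - 60))/((13*(-8 + 19))) = -2843*1/2621 + (-7 + sqrt(-72))/((13*11)) = -2843/2621 + (-7 + 6*I*sqrt(2))/143 = -2843/2621 + (-7 + 6*I*sqrt(2))*(1/143) = -2843/2621 + (-7/143 + 6*I*sqrt(2)/143) = -424896/374803 + 6*I*sqrt(2)/143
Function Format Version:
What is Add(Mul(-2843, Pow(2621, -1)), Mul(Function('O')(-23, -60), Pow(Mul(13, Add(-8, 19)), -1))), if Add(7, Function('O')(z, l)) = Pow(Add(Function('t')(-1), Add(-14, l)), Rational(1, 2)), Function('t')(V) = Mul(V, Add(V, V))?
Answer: Add(Rational(-424896, 374803), Mul(Rational(6, 143), I, Pow(2, Rational(1, 2)))) ≈ Add(-1.1337, Mul(0.059338, I))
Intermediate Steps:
Function('t')(V) = Mul(2, Pow(V, 2)) (Function('t')(V) = Mul(V, Mul(2, V)) = Mul(2, Pow(V, 2)))
Function('O')(z, l) = Add(-7, Pow(Add(-12, l), Rational(1, 2))) (Function('O')(z, l) = Add(-7, Pow(Add(Mul(2, Pow(-1, 2)), Add(-14, l)), Rational(1, 2))) = Add(-7, Pow(Add(Mul(2, 1), Add(-14, l)), Rational(1, 2))) = Add(-7, Pow(Add(2, Add(-14, l)), Rational(1, 2))) = Add(-7, Pow(Add(-12, l), Rational(1, 2))))
Add(Mul(-2843, Pow(2621, -1)), Mul(Function('O')(-23, -60), Pow(Mul(13, Add(-8, 19)), -1))) = Add(Mul(-2843, Pow(2621, -1)), Mul(Add(-7, Pow(Add(-12, -60), Rational(1, 2))), Pow(Mul(13, Add(-8, 19)), -1))) = Add(Mul(-2843, Rational(1, 2621)), Mul(Add(-7, Pow(-72, Rational(1, 2))), Pow(Mul(13, 11), -1))) = Add(Rational(-2843, 2621), Mul(Add(-7, Mul(6, I, Pow(2, Rational(1, 2)))), Pow(143, -1))) = Add(Rational(-2843, 2621), Mul(Add(-7, Mul(6, I, Pow(2, Rational(1, 2)))), Rational(1, 143))) = Add(Rational(-2843, 2621), Add(Rational(-7, 143), Mul(Rational(6, 143), I, Pow(2, Rational(1, 2))))) = Add(Rational(-424896, 374803), Mul(Rational(6, 143), I, Pow(2, Rational(1, 2))))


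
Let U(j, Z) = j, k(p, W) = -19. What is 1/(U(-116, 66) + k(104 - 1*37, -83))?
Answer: -1/135 ≈ -0.0074074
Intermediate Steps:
1/(U(-116, 66) + k(104 - 1*37, -83)) = 1/(-116 - 19) = 1/(-135) = -1/135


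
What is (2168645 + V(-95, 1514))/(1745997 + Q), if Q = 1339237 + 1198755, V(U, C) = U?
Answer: 2168550/4283989 ≈ 0.50620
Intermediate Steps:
Q = 2537992
(2168645 + V(-95, 1514))/(1745997 + Q) = (2168645 - 95)/(1745997 + 2537992) = 2168550/4283989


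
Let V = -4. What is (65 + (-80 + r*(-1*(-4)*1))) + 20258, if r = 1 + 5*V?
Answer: 20167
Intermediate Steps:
r = -19 (r = 1 + 5*(-4) = 1 - 20 = -19)
(65 + (-80 + r*(-1*(-4)*1))) + 20258 = (65 + (-80 - 19*(-1*(-4)))) + 20258 = (65 + (-80 - 76)) + 20258 = (65 - 156) + 20258 = -91 + 20258 = 20167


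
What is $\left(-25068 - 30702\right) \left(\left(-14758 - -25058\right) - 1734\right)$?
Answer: $-477725820$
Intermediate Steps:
$\left(-25068 - 30702\right) \left(\left(-14758 - -25058\right) - 1734\right) = - 55770 \left(\left(-14758 + 25058\right) - 1734\right) = - 55770 \left(10300 - 1734\right) = \left(-55770\right) 8566 = -477725820$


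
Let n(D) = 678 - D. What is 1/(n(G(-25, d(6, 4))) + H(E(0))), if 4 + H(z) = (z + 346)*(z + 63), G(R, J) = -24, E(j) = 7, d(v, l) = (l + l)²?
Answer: 1/25408 ≈ 3.9358e-5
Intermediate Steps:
d(v, l) = 4*l² (d(v, l) = (2*l)² = 4*l²)
H(z) = -4 + (63 + z)*(346 + z) (H(z) = -4 + (z + 346)*(z + 63) = -4 + (346 + z)*(63 + z) = -4 + (63 + z)*(346 + z))
1/(n(G(-25, d(6, 4))) + H(E(0))) = 1/((678 - 1*(-24)) + (21794 + 7² + 409*7)) = 1/((678 + 24) + (21794 + 49 + 2863)) = 1/(702 + 24706) = 1/25408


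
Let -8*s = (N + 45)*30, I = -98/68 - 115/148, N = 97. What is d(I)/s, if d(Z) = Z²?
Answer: -31147561/3370861320 ≈ -0.0092402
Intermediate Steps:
I = -5581/2516 (I = -98*1/68 - 115*1/148 = -49/34 - 115/148 = -5581/2516 ≈ -2.2182)
s = -1065/2 (s = -(97 + 45)*30/8 = -71*30/4 = -⅛*4260 = -1065/2 ≈ -532.50)
d(I)/s = (-5581/2516)²/(-1065/2) = (31147561/6330256)*(-2/1065) = -31147561/3370861320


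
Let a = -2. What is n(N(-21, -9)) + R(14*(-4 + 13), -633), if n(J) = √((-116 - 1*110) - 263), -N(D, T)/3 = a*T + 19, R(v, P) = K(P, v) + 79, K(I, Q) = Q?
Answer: 205 + I*√489 ≈ 205.0 + 22.113*I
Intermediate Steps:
R(v, P) = 79 + v (R(v, P) = v + 79 = 79 + v)
N(D, T) = -57 + 6*T (N(D, T) = -3*(-2*T + 19) = -3*(19 - 2*T) = -57 + 6*T)
n(J) = I*√489 (n(J) = √((-116 - 110) - 263) = √(-226 - 263) = √(-489) = I*√489)
n(N(-21, -9)) + R(14*(-4 + 13), -633) = I*√489 + (79 + 14*(-4 + 13)) = I*√489 + (79 + 14*9) = I*√489 + (79 + 126) = I*√489 + 205 = 205 + I*√489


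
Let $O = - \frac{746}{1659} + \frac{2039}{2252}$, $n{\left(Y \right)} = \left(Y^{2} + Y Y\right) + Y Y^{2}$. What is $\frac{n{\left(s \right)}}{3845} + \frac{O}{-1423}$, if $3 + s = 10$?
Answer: $\frac{2337996404819}{20441653217580} \approx 0.11437$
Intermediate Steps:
$s = 7$ ($s = -3 + 10 = 7$)
$n{\left(Y \right)} = Y^{3} + 2 Y^{2}$ ($n{\left(Y \right)} = \left(Y^{2} + Y^{2}\right) + Y^{3} = 2 Y^{2} + Y^{3} = Y^{3} + 2 Y^{2}$)
$O = \frac{1702709}{3736068}$ ($O = \left(-746\right) \frac{1}{1659} + 2039 \cdot \frac{1}{2252} = - \frac{746}{1659} + \frac{2039}{2252} = \frac{1702709}{3736068} \approx 0.45575$)
$\frac{n{\left(s \right)}}{3845} + \frac{O}{-1423} = \frac{7^{2} \left(2 + 7\right)}{3845} + \frac{1702709}{3736068 \left(-1423\right)} = 49 \cdot 9 \cdot \frac{1}{3845} + \frac{1702709}{3736068} \left(- \frac{1}{1423}\right) = 441 \cdot \frac{1}{3845} - \frac{1702709}{5316424764} = \frac{441}{3845} - \frac{1702709}{5316424764} = \frac{2337996404819}{20441653217580}$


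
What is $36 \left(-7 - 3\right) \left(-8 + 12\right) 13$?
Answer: $-18720$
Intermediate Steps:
$36 \left(-7 - 3\right) \left(-8 + 12\right) 13 = 36 \left(\left(-10\right) 4\right) 13 = 36 \left(-40\right) 13 = \left(-1440\right) 13 = -18720$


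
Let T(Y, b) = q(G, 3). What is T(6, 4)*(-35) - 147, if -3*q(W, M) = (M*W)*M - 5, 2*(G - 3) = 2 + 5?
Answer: 2863/6 ≈ 477.17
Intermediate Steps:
G = 13/2 (G = 3 + (2 + 5)/2 = 3 + (1/2)*7 = 3 + 7/2 = 13/2 ≈ 6.5000)
q(W, M) = 5/3 - W*M**2/3 (q(W, M) = -((M*W)*M - 5)/3 = -(W*M**2 - 5)/3 = -(-5 + W*M**2)/3 = 5/3 - W*M**2/3)
T(Y, b) = -107/6 (T(Y, b) = 5/3 - 1/3*13/2*3**2 = 5/3 - 1/3*13/2*9 = 5/3 - 39/2 = -107/6)
T(6, 4)*(-35) - 147 = -107/6*(-35) - 147 = 3745/6 - 147 = 2863/6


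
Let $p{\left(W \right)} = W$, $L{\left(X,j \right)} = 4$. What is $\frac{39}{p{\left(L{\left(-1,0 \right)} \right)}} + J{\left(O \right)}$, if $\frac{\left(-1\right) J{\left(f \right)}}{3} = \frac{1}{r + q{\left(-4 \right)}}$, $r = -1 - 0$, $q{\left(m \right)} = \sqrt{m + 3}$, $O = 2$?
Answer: $\frac{45}{4} + \frac{3 i}{2} \approx 11.25 + 1.5 i$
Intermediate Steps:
$q{\left(m \right)} = \sqrt{3 + m}$
$r = -1$ ($r = -1 + 0 = -1$)
$J{\left(f \right)} = - \frac{3 \left(-1 - i\right)}{2}$ ($J{\left(f \right)} = - \frac{3}{-1 + \sqrt{3 - 4}} = - \frac{3}{-1 + \sqrt{-1}} = - \frac{3}{-1 + i} = - 3 \frac{-1 - i}{2} = - \frac{3 \left(-1 - i\right)}{2}$)
$\frac{39}{p{\left(L{\left(-1,0 \right)} \right)}} + J{\left(O \right)} = \frac{39}{4} + \left(\frac{3}{2} + \frac{3 i}{2}\right) = \frac{45}{4} + \frac{3 i}{2}$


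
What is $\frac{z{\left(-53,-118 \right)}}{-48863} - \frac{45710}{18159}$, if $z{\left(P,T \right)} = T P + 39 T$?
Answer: $- \frac{2263526398}{887303217} \approx -2.551$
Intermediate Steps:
$z{\left(P,T \right)} = 39 T + P T$ ($z{\left(P,T \right)} = P T + 39 T = 39 T + P T$)
$\frac{z{\left(-53,-118 \right)}}{-48863} - \frac{45710}{18159} = \frac{\left(-118\right) \left(39 - 53\right)}{-48863} - \frac{45710}{18159} = \left(-118\right) \left(-14\right) \left(- \frac{1}{48863}\right) - \frac{45710}{18159} = 1652 \left(- \frac{1}{48863}\right) - \frac{45710}{18159} = - \frac{1652}{48863} - \frac{45710}{18159} = - \frac{2263526398}{887303217}$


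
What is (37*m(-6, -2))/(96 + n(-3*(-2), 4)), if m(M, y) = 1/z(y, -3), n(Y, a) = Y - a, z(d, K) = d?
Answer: -37/196 ≈ -0.18878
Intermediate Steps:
m(M, y) = 1/y
(37*m(-6, -2))/(96 + n(-3*(-2), 4)) = (37/(-2))/(96 + (-3*(-2) - 1*4)) = (37*(-½))/(96 + (6 - 4)) = -37/(2*(96 + 2)) = -37/2/98 = -37/2*1/98 = -37/196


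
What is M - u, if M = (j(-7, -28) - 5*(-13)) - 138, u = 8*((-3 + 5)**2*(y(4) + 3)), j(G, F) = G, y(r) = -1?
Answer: -144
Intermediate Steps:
u = 64 (u = 8*((-3 + 5)**2*(-1 + 3)) = 8*(2**2*2) = 8*(4*2) = 8*8 = 64)
M = -80 (M = (-7 - 5*(-13)) - 138 = (-7 + 65) - 138 = 58 - 138 = -80)
M - u = -80 - 1*64 = -80 - 64 = -144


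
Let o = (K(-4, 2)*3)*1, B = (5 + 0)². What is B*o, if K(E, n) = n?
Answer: 150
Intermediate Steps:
B = 25 (B = 5² = 25)
o = 6 (o = (2*3)*1 = 6*1 = 6)
B*o = 25*6 = 150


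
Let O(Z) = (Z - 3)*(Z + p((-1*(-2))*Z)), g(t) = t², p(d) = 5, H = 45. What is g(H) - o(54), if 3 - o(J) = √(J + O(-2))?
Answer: 2022 + √39 ≈ 2028.2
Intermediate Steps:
O(Z) = (-3 + Z)*(5 + Z) (O(Z) = (Z - 3)*(Z + 5) = (-3 + Z)*(5 + Z))
o(J) = 3 - √(-15 + J) (o(J) = 3 - √(J + (-15 + (-2)² + 2*(-2))) = 3 - √(J + (-15 + 4 - 4)) = 3 - √(J - 15) = 3 - √(-15 + J))
g(H) - o(54) = 45² - (3 - √(-15 + 54)) = 2025 - (3 - √39) = 2025 + (-3 + √39) = 2022 + √39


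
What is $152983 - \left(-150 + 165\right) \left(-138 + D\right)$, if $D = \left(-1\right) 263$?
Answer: $158998$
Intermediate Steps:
$D = -263$
$152983 - \left(-150 + 165\right) \left(-138 + D\right) = 152983 - \left(-150 + 165\right) \left(-138 - 263\right) = 152983 - 15 \left(-401\right) = 152983 - -6015 = 152983 + 6015 = 158998$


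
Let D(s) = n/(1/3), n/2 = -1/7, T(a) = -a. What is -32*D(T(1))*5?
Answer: 960/7 ≈ 137.14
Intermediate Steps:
n = -2/7 (n = 2*(-1/7) = -2/7 ≈ -0.28571)
D(s) = -6/7 (D(s) = -2/(7*(1/3)) = -2/(7*1/3) = -2/7*3 = -6/7)
-32*D(T(1))*5 = -32*(-6/7)*5 = (192/7)*5 = 960/7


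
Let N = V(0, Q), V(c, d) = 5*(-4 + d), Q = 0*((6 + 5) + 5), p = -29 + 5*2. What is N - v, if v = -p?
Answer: -39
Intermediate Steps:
p = -19 (p = -29 + 10 = -19)
Q = 0 (Q = 0*(11 + 5) = 0*16 = 0)
V(c, d) = -20 + 5*d
N = -20 (N = -20 + 5*0 = -20 + 0 = -20)
v = 19 (v = -1*(-19) = 19)
N - v = -20 - 1*19 = -20 - 19 = -39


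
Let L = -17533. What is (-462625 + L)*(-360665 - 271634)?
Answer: 303603423242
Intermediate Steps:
(-462625 + L)*(-360665 - 271634) = (-462625 - 17533)*(-360665 - 271634) = -480158*(-632299) = 303603423242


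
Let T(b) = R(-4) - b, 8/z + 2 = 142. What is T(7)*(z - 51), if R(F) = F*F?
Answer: -16047/35 ≈ -458.49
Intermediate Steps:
z = 2/35 (z = 8/(-2 + 142) = 8/140 = 8*(1/140) = 2/35 ≈ 0.057143)
R(F) = F²
T(b) = 16 - b (T(b) = (-4)² - b = 16 - b)
T(7)*(z - 51) = (16 - 1*7)*(2/35 - 51) = (16 - 7)*(-1783/35) = 9*(-1783/35) = -16047/35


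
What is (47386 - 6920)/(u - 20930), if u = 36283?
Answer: 40466/15353 ≈ 2.6357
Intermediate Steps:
(47386 - 6920)/(u - 20930) = (47386 - 6920)/(36283 - 20930) = 40466/15353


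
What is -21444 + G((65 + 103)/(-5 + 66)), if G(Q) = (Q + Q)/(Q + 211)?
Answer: -279607980/13039 ≈ -21444.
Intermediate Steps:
G(Q) = 2*Q/(211 + Q) (G(Q) = (2*Q)/(211 + Q) = 2*Q/(211 + Q))
-21444 + G((65 + 103)/(-5 + 66)) = -21444 + 2*((65 + 103)/(-5 + 66))/(211 + (65 + 103)/(-5 + 66)) = -21444 + 2*(168/61)/(211 + 168/61) = -21444 + 2*(168/61)/(13039/61) = -21444 + 2*(168/61)*(61/13039) = -21444 + 336/13039 = -279607980/13039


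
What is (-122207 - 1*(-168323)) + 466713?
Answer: 512829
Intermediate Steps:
(-122207 - 1*(-168323)) + 466713 = (-122207 + 168323) + 466713 = 46116 + 466713 = 512829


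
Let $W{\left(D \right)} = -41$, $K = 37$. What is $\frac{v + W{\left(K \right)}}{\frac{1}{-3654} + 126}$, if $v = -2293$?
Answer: $- \frac{8528436}{460403} \approx -18.524$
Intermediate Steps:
$\frac{v + W{\left(K \right)}}{\frac{1}{-3654} + 126} = \frac{-2293 - 41}{\frac{1}{-3654} + 126} = - \frac{2334}{- \frac{1}{3654} + 126} = - \frac{2334}{\frac{460403}{3654}} = \left(-2334\right) \frac{3654}{460403} = - \frac{8528436}{460403}$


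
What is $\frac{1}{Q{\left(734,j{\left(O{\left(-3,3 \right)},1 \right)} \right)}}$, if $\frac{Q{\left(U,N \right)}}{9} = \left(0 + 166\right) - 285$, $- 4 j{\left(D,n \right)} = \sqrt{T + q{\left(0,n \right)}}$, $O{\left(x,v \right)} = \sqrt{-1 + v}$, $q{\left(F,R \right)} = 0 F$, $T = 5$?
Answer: $- \frac{1}{1071} \approx -0.00093371$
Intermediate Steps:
$q{\left(F,R \right)} = 0$
$j{\left(D,n \right)} = - \frac{\sqrt{5}}{4}$ ($j{\left(D,n \right)} = - \frac{\sqrt{5 + 0}}{4} = - \frac{\sqrt{5}}{4}$)
$Q{\left(U,N \right)} = -1071$ ($Q{\left(U,N \right)} = 9 \left(\left(0 + 166\right) - 285\right) = 9 \left(166 - 285\right) = 9 \left(-119\right) = -1071$)
$\frac{1}{Q{\left(734,j{\left(O{\left(-3,3 \right)},1 \right)} \right)}} = \frac{1}{-1071} = - \frac{1}{1071}$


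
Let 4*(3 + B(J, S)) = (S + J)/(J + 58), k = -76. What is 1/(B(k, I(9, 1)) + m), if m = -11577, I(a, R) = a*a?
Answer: -72/833765 ≈ -8.6355e-5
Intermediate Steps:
I(a, R) = a²
B(J, S) = -3 + (J + S)/(4*(58 + J)) (B(J, S) = -3 + ((S + J)/(J + 58))/4 = -3 + ((J + S)/(58 + J))/4 = -3 + (J + S)/(4*(58 + J)))
1/(B(k, I(9, 1)) + m) = 1/((-696 + 9² - 11*(-76))/(4*(58 - 76)) - 11577) = 1/((¼)*(-696 + 81 + 836)/(-18) - 11577) = 1/((¼)*(-1/18)*221 - 11577) = 1/(-221/72 - 11577) = 1/(-833765/72) = -72/833765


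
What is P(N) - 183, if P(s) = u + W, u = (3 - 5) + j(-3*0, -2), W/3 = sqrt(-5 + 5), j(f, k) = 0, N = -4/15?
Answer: -185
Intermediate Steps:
N = -4/15 (N = -4*1/15 = -4/15 ≈ -0.26667)
W = 0 (W = 3*sqrt(-5 + 5) = 3*sqrt(0) = 3*0 = 0)
u = -2 (u = (3 - 5) + 0 = -2 + 0 = -2)
P(s) = -2 (P(s) = -2 + 0 = -2)
P(N) - 183 = -2 - 183 = -185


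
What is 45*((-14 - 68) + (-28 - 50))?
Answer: -7200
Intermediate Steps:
45*((-14 - 68) + (-28 - 50)) = 45*(-82 - 78) = 45*(-160) = -7200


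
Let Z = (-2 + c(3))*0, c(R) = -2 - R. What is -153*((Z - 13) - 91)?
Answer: 15912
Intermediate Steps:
Z = 0 (Z = (-2 + (-2 - 1*3))*0 = (-2 + (-2 - 3))*0 = (-2 - 5)*0 = -7*0 = 0)
-153*((Z - 13) - 91) = -153*((0 - 13) - 91) = -153*(-13 - 91) = -153*(-104) = 15912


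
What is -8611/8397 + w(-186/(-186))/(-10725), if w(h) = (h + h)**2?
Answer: -30795521/30019275 ≈ -1.0259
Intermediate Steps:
w(h) = 4*h**2 (w(h) = (2*h)**2 = 4*h**2)
-8611/8397 + w(-186/(-186))/(-10725) = -8611/8397 + (4*(-186/(-186))**2)/(-10725) = -8611*1/8397 + (4*(-186*(-1/186))**2)*(-1/10725) = -8611/8397 + (4*1**2)*(-1/10725) = -8611/8397 + (4*1)*(-1/10725) = -8611/8397 + 4*(-1/10725) = -8611/8397 - 4/10725 = -30795521/30019275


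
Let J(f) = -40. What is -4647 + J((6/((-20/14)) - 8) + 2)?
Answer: -4687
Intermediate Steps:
-4647 + J((6/((-20/14)) - 8) + 2) = -4647 - 40 = -4687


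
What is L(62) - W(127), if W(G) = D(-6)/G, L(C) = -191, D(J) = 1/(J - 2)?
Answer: -194055/1016 ≈ -191.00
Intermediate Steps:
D(J) = 1/(-2 + J)
W(G) = -1/(8*G) (W(G) = 1/((-2 - 6)*G) = 1/((-8)*G) = -1/(8*G))
L(62) - W(127) = -191 - (-1)/(8*127) = -191 - 1*(-1/1016) = -191 + 1/1016 = -194055/1016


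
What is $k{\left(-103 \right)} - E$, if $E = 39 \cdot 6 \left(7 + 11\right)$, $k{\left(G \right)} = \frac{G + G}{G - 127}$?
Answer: $- \frac{484277}{115} \approx -4211.1$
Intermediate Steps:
$k{\left(G \right)} = \frac{2 G}{-127 + G}$
$E = 4212$ ($E = 39 \cdot 6 \cdot 18 = 39 \cdot 108 = 4212$)
$k{\left(-103 \right)} - E = 2 \left(-103\right) \frac{1}{-127 - 103} - 4212 = 2 \left(-103\right) \frac{1}{-230} - 4212 = 2 \left(-103\right) \left(- \frac{1}{230}\right) - 4212 = \frac{103}{115} - 4212 = - \frac{484277}{115}$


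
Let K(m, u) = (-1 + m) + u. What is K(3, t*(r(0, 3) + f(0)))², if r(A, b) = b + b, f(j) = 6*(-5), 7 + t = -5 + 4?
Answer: 37636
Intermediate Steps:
t = -8 (t = -7 + (-5 + 4) = -7 - 1 = -8)
f(j) = -30
r(A, b) = 2*b
K(m, u) = -1 + m + u
K(3, t*(r(0, 3) + f(0)))² = (-1 + 3 - 8*(2*3 - 30))² = (-1 + 3 - 8*(6 - 30))² = (-1 + 3 - 8*(-24))² = (-1 + 3 + 192)² = 194² = 37636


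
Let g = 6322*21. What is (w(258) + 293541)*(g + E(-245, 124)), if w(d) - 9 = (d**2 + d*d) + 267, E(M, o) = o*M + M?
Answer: 43606881465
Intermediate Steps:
g = 132762
E(M, o) = M + M*o (E(M, o) = M*o + M = M + M*o)
w(d) = 276 + 2*d**2 (w(d) = 9 + ((d**2 + d*d) + 267) = 9 + ((d**2 + d**2) + 267) = 9 + (2*d**2 + 267) = 9 + (267 + 2*d**2) = 276 + 2*d**2)
(w(258) + 293541)*(g + E(-245, 124)) = ((276 + 2*258**2) + 293541)*(132762 - 245*(1 + 124)) = ((276 + 2*66564) + 293541)*(132762 - 245*125) = ((276 + 133128) + 293541)*(132762 - 30625) = (133404 + 293541)*102137 = 426945*102137 = 43606881465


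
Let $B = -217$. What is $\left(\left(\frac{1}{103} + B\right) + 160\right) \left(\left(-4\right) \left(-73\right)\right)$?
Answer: $- \frac{1714040}{103} \approx -16641.0$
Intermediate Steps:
$\left(\left(\frac{1}{103} + B\right) + 160\right) \left(\left(-4\right) \left(-73\right)\right) = \left(\left(\frac{1}{103} - 217\right) + 160\right) \left(\left(-4\right) \left(-73\right)\right) = \left(\left(\frac{1}{103} - 217\right) + 160\right) 292 = \left(- \frac{22350}{103} + 160\right) 292 = \left(- \frac{5870}{103}\right) 292 = - \frac{1714040}{103}$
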